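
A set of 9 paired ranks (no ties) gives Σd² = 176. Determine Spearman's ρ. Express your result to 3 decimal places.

-0.467

ρ = 1 − 6Σd² / [n(n²−1)] = 1 − 6×176 / (9×80)
  = 1 − 1056/720 = 1 − 1.4667 ≈ -0.467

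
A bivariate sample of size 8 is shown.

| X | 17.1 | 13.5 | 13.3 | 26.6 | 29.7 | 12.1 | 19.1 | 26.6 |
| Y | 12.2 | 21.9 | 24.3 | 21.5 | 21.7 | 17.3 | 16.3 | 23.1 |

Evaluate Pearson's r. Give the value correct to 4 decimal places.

0.2622

n = 8, ΣX = 158, ΣY = 158.3, ΣX² = 3459.98, ΣY² = 3250.67, ΣXY = 3178.97
nΣXY − ΣXΣY = 25431.76 − 25011.4 = 420.36
nΣX² − (ΣX)² = 27679.84 − 24964 = 2715.84; nΣY² − (ΣY)² = 26005.36 − 25058.89 = 946.47
r = 420.36 / √(2715.84 × 946.47) = 420.36 / 1603.2658 ≈ 0.2622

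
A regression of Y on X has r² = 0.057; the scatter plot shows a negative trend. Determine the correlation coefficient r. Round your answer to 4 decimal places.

-0.2387

|r| = √0.057 = 0.2387
The association is negative, so r = −0.2387.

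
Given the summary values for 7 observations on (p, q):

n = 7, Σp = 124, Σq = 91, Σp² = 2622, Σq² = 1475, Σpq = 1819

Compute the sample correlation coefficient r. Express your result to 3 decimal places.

0.587

r = (nΣpq − ΣpΣq) / √[(nΣp² − (Σp)²)(nΣq² − (Σq)²)]
Numerator: 7×1819 − 124×91 = 1449
Denominator: √[(18354 − 15376)(10325 − 8281)] = √[2978 × 2044] = 2467.1911
r = 1449 / 2467.1911 ≈ 0.587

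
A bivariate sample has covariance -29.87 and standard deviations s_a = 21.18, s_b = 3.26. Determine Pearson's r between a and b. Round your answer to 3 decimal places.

r = Cov(a,b) / (s_a · s_b) = -29.87 / (21.18 × 3.26)
  = -29.87 / 69.0468 ≈ -0.433

-0.433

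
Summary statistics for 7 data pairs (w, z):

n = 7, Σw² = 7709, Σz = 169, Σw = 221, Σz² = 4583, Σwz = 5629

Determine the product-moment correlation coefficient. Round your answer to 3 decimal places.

0.484

r = (nΣwz − ΣwΣz) / √[(nΣw² − (Σw)²)(nΣz² − (Σz)²)]
Numerator: 7×5629 − 221×169 = 2054
Denominator: √[(53963 − 48841)(32081 − 28561)] = √[5122 × 3520] = 4246.1088
r = 2054 / 4246.1088 ≈ 0.484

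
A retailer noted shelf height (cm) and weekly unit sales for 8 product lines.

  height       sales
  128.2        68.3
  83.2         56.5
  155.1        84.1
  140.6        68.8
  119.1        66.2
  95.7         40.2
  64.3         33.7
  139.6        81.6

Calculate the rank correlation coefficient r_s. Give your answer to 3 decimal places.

Rank height: 5, 2, 8, 7, 4, 3, 1, 6
Rank sales: 5, 3, 8, 6, 4, 2, 1, 7
d = rank(height) − rank(sales): 0, -1, 0, 1, 0, 1, 0, -1; Σd² = 4
ρ = 1 − 6Σd² / [n(n²−1)] = 1 − 6×4 / (8×63) = 1 − 24/504 ≈ 0.952

0.952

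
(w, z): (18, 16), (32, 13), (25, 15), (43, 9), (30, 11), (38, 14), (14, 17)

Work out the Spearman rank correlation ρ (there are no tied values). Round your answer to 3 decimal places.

-0.857

Rank w: 2, 5, 3, 7, 4, 6, 1
Rank z: 6, 3, 5, 1, 2, 4, 7
d = rank(w) − rank(z): -4, 2, -2, 6, 2, 2, -6; Σd² = 104
ρ = 1 − 6Σd² / [n(n²−1)] = 1 − 6×104 / (7×48) = 1 − 624/336 ≈ -0.857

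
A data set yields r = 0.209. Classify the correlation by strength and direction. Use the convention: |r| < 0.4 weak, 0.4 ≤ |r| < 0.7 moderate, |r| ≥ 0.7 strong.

r = 0.209 > 0 so the relationship is positive.
|r| = 0.209, which falls in the weak range.

weak positive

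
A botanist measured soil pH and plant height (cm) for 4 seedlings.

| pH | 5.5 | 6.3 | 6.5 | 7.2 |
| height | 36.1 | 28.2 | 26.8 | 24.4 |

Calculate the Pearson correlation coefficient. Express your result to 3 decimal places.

n = 4, Σx = 25.5, Σy = 115.5, Σx² = 164.03, Σy² = 3412.05, Σxy = 726.09
nΣxy − ΣxΣy = 2904.36 − 2945.25 = -40.89
nΣx² − (Σx)² = 656.12 − 650.25 = 5.87; nΣy² − (Σy)² = 13648.2 − 13340.25 = 307.95
r = -40.89 / √(5.87 × 307.95) = -40.89 / 42.5167 ≈ -0.962

-0.962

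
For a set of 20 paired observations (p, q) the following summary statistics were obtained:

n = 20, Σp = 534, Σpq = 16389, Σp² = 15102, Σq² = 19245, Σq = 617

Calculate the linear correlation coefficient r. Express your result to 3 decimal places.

-0.201

r = (nΣpq − ΣpΣq) / √[(nΣp² − (Σp)²)(nΣq² − (Σq)²)]
Numerator: 20×16389 − 534×617 = -1698
Denominator: √[(302040 − 285156)(384900 − 380689)] = √[16884 × 4211] = 8431.9941
r = -1698 / 8431.9941 ≈ -0.201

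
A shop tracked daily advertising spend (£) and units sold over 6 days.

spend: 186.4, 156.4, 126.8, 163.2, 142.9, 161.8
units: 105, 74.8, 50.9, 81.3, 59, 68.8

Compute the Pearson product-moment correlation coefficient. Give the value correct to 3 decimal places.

0.961

n = 6, Σx = 937.5, Σy = 439.8, Σx² = 148518.05, Σy² = 34034.98, Σxy = 70555.94
nΣxy − ΣxΣy = 423335.64 − 412312.5 = 11023.14
nΣx² − (Σx)² = 891108.3 − 878906.25 = 12202.05; nΣy² − (Σy)² = 204209.88 − 193424.04 = 10785.84
r = 11023.14 / √(12202.05 × 10785.84) = 11023.14 / 11472.1122 ≈ 0.961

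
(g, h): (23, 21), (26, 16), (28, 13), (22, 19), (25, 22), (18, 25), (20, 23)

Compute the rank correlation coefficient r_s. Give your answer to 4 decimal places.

Rank g: 4, 6, 7, 3, 5, 1, 2
Rank h: 4, 2, 1, 3, 5, 7, 6
d = rank(g) − rank(h): 0, 4, 6, 0, 0, -6, -4; Σd² = 104
ρ = 1 − 6Σd² / [n(n²−1)] = 1 − 6×104 / (7×48) = 1 − 624/336 ≈ -0.8571

-0.8571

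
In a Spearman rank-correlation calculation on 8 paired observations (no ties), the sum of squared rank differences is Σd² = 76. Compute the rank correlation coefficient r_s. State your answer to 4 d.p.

ρ = 1 − 6Σd² / [n(n²−1)] = 1 − 6×76 / (8×63)
  = 1 − 456/504 = 1 − 0.90476 ≈ 0.0952

0.0952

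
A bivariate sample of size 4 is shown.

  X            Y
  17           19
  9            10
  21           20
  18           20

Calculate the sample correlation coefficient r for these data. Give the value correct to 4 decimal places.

0.9612

n = 4, ΣX = 65, ΣY = 69, ΣX² = 1135, ΣY² = 1261, ΣXY = 1193
nΣXY − ΣXΣY = 4772 − 4485 = 287
nΣX² − (ΣX)² = 4540 − 4225 = 315; nΣY² − (ΣY)² = 5044 − 4761 = 283
r = 287 / √(315 × 283) = 287 / 298.5716 ≈ 0.9612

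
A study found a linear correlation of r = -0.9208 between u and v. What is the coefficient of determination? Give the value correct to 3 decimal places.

r² = (-0.9208)² = 0.848

0.848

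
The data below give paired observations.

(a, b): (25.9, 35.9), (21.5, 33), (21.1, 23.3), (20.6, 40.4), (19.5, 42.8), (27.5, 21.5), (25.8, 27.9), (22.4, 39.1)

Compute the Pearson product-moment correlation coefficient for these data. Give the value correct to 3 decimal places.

n = 8, Σa = 184.3, Σb = 263.9, Σa² = 4306.53, Σb² = 9154.17, Σab = 5984.69
nΣab − ΣaΣb = 47877.52 − 48636.77 = -759.25
nΣa² − (Σa)² = 34452.24 − 33966.49 = 485.75; nΣb² − (Σb)² = 73233.36 − 69643.21 = 3590.15
r = -759.25 / √(485.75 × 3590.15) = -759.25 / 1320.5739 ≈ -0.575

-0.575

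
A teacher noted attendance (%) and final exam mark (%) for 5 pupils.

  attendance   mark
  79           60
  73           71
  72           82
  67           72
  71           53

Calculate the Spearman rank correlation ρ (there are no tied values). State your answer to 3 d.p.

Rank attendance: 5, 4, 3, 1, 2
Rank mark: 2, 3, 5, 4, 1
d = rank(attendance) − rank(mark): 3, 1, -2, -3, 1; Σd² = 24
ρ = 1 − 6Σd² / [n(n²−1)] = 1 − 6×24 / (5×24) = 1 − 144/120 ≈ -0.200

-0.200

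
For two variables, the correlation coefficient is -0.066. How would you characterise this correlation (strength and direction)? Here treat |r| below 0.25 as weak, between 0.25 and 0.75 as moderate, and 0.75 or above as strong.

weak negative

r = -0.066 < 0 so the relationship is negative.
|r| = 0.066, which falls in the weak range.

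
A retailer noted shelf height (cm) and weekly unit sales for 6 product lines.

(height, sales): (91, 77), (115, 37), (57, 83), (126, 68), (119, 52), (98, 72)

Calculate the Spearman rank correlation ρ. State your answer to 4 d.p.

-0.7714

Rank height: 2, 4, 1, 6, 5, 3
Rank sales: 5, 1, 6, 3, 2, 4
d = rank(height) − rank(sales): -3, 3, -5, 3, 3, -1; Σd² = 62
ρ = 1 − 6Σd² / [n(n²−1)] = 1 − 6×62 / (6×35) = 1 − 372/210 ≈ -0.7714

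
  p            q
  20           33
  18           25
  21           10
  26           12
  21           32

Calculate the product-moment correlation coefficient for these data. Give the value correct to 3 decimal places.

-0.549

n = 5, Σp = 106, Σq = 112, Σp² = 2282, Σq² = 2982, Σpq = 2304
nΣpq − ΣpΣq = 11520 − 11872 = -352
nΣp² − (Σp)² = 11410 − 11236 = 174; nΣq² − (Σq)² = 14910 − 12544 = 2366
r = -352 / √(174 × 2366) = -352 / 641.6261 ≈ -0.549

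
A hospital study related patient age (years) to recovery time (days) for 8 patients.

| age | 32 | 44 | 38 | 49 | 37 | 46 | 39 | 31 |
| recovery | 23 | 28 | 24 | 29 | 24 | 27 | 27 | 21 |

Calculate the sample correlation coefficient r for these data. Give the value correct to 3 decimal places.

0.932

n = 8, Σx = 316, Σy = 203, Σx² = 12772, Σy² = 5205, Σxy = 8135
nΣxy − ΣxΣy = 65080 − 64148 = 932
nΣx² − (Σx)² = 102176 − 99856 = 2320; nΣy² − (Σy)² = 41640 − 41209 = 431
r = 932 / √(2320 × 431) = 932 / 999.9600 ≈ 0.932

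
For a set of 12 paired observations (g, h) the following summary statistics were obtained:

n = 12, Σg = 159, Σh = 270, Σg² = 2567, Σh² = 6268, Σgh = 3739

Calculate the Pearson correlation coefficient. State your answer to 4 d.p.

r = (nΣgh − ΣgΣh) / √[(nΣg² − (Σg)²)(nΣh² − (Σh)²)]
Numerator: 12×3739 − 159×270 = 1938
Denominator: √[(30804 − 25281)(75216 − 72900)] = √[5523 × 2316] = 3576.4882
r = 1938 / 3576.4882 ≈ 0.5419

0.5419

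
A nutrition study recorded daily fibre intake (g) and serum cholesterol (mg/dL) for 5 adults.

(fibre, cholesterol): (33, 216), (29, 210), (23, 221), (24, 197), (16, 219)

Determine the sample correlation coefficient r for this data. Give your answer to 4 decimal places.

n = 5, Σx = 125, Σy = 1063, Σx² = 3291, Σy² = 226367, Σxy = 26533
nΣxy − ΣxΣy = 132665 − 132875 = -210
nΣx² − (Σx)² = 16455 − 15625 = 830; nΣy² − (Σy)² = 1131835 − 1129969 = 1866
r = -210 / √(830 × 1866) = -210 / 1244.4999 ≈ -0.1687

-0.1687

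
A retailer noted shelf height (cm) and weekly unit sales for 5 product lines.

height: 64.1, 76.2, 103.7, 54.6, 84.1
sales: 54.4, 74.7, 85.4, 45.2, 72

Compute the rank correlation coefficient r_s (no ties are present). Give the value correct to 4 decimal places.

Rank height: 2, 3, 5, 1, 4
Rank sales: 2, 4, 5, 1, 3
d = rank(height) − rank(sales): 0, -1, 0, 0, 1; Σd² = 2
ρ = 1 − 6Σd² / [n(n²−1)] = 1 − 6×2 / (5×24) = 1 − 12/120 ≈ 0.9000

0.9000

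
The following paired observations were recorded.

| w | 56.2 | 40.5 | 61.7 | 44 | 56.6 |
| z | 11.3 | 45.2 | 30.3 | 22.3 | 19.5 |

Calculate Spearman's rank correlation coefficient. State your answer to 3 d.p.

-0.300

Rank w: 3, 1, 5, 2, 4
Rank z: 1, 5, 4, 3, 2
d = rank(w) − rank(z): 2, -4, 1, -1, 2; Σd² = 26
ρ = 1 − 6Σd² / [n(n²−1)] = 1 − 6×26 / (5×24) = 1 − 156/120 ≈ -0.300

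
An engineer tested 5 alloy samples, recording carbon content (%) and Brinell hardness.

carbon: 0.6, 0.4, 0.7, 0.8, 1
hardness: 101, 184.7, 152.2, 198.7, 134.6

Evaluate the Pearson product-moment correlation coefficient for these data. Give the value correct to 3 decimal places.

n = 5, Σx = 3.5, Σy = 771.2, Σx² = 2.65, Σy² = 125078.78, Σxy = 534.58
nΣxy − ΣxΣy = 2672.9 − 2699.2 = -26.3
nΣx² − (Σx)² = 13.25 − 12.25 = 1; nΣy² − (Σy)² = 625393.9 − 594749.44 = 30644.46
r = -26.3 / √(1 × 30644.46) = -26.3 / 175.0556 ≈ -0.150

-0.150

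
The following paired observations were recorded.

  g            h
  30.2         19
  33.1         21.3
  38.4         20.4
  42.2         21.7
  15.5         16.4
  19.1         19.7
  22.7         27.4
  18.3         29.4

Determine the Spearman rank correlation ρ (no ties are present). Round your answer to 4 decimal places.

0.1905

Rank g: 5, 6, 7, 8, 1, 3, 4, 2
Rank h: 2, 5, 4, 6, 1, 3, 7, 8
d = rank(g) − rank(h): 3, 1, 3, 2, 0, 0, -3, -6; Σd² = 68
ρ = 1 − 6Σd² / [n(n²−1)] = 1 − 6×68 / (8×63) = 1 − 408/504 ≈ 0.1905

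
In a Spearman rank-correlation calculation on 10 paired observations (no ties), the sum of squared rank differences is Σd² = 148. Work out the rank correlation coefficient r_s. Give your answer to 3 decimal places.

0.103

ρ = 1 − 6Σd² / [n(n²−1)] = 1 − 6×148 / (10×99)
  = 1 − 888/990 = 1 − 0.8970 ≈ 0.103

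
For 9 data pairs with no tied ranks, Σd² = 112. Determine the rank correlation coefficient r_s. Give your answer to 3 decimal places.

ρ = 1 − 6Σd² / [n(n²−1)] = 1 − 6×112 / (9×80)
  = 1 − 672/720 = 1 − 0.9333 ≈ 0.067

0.067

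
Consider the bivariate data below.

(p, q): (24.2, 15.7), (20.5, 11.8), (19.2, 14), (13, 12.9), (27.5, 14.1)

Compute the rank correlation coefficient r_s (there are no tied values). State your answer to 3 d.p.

Rank p: 4, 3, 2, 1, 5
Rank q: 5, 1, 3, 2, 4
d = rank(p) − rank(q): -1, 2, -1, -1, 1; Σd² = 8
ρ = 1 − 6Σd² / [n(n²−1)] = 1 − 6×8 / (5×24) = 1 − 48/120 ≈ 0.600

0.600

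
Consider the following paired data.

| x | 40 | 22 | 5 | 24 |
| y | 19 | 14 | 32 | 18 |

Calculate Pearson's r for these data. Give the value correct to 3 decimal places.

n = 4, Σx = 91, Σy = 83, Σx² = 2685, Σy² = 1905, Σxy = 1660
nΣxy − ΣxΣy = 6640 − 7553 = -913
nΣx² − (Σx)² = 10740 − 8281 = 2459; nΣy² − (Σy)² = 7620 − 6889 = 731
r = -913 / √(2459 × 731) = -913 / 1340.7196 ≈ -0.681

-0.681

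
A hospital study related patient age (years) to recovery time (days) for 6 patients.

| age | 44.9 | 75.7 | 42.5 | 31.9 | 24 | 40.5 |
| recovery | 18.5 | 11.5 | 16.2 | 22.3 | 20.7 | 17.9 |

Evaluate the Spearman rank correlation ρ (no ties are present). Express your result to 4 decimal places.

-0.7714

Rank age: 5, 6, 4, 2, 1, 3
Rank recovery: 4, 1, 2, 6, 5, 3
d = rank(age) − rank(recovery): 1, 5, 2, -4, -4, 0; Σd² = 62
ρ = 1 − 6Σd² / [n(n²−1)] = 1 − 6×62 / (6×35) = 1 − 372/210 ≈ -0.7714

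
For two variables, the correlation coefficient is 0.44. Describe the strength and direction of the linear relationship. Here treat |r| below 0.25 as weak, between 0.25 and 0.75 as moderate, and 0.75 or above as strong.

moderate positive

r = 0.44 > 0 so the relationship is positive.
|r| = 0.44, which falls in the moderate range.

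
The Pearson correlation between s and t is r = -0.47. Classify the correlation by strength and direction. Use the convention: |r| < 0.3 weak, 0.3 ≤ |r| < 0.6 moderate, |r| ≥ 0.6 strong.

r = -0.47 < 0 so the relationship is negative.
|r| = 0.47, which falls in the moderate range.

moderate negative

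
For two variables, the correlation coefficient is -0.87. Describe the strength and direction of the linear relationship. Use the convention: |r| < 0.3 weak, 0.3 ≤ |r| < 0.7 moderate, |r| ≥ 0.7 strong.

r = -0.87 < 0 so the relationship is negative.
|r| = 0.87, which falls in the strong range.

strong negative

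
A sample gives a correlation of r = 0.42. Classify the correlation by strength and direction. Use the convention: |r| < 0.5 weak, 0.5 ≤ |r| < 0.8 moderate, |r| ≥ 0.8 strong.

weak positive

r = 0.42 > 0 so the relationship is positive.
|r| = 0.42, which falls in the weak range.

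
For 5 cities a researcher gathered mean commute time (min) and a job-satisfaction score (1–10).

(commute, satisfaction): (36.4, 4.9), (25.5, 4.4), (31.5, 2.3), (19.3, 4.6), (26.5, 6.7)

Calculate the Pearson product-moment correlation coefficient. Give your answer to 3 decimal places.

n = 5, Σx = 139.2, Σy = 22.9, Σx² = 4042.2, Σy² = 114.71, Σxy = 629.34
nΣxy − ΣxΣy = 3146.7 − 3187.68 = -40.98
nΣx² − (Σx)² = 20211 − 19376.64 = 834.36; nΣy² − (Σy)² = 573.55 − 524.41 = 49.14
r = -40.98 / √(834.36 × 49.14) = -40.98 / 202.4857 ≈ -0.202

-0.202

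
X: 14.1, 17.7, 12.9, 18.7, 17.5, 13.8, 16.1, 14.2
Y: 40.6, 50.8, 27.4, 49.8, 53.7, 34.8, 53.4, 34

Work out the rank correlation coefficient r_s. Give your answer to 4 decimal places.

Rank X: 3, 7, 1, 8, 6, 2, 5, 4
Rank Y: 4, 6, 1, 5, 8, 3, 7, 2
d = rank(X) − rank(Y): -1, 1, 0, 3, -2, -1, -2, 2; Σd² = 24
ρ = 1 − 6Σd² / [n(n²−1)] = 1 − 6×24 / (8×63) = 1 − 144/504 ≈ 0.7143

0.7143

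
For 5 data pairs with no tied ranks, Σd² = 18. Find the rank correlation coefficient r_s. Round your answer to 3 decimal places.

ρ = 1 − 6Σd² / [n(n²−1)] = 1 − 6×18 / (5×24)
  = 1 − 108/120 = 1 − 0.9000 ≈ 0.100

0.100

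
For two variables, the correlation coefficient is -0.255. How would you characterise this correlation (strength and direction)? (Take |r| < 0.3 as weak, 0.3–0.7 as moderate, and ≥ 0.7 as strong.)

r = -0.255 < 0 so the relationship is negative.
|r| = 0.255, which falls in the weak range.

weak negative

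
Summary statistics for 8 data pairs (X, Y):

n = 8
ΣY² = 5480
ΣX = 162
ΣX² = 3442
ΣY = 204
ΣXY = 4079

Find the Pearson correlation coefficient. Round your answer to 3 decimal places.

-0.245

r = (nΣXY − ΣXΣY) / √[(nΣX² − (ΣX)²)(nΣY² − (ΣY)²)]
Numerator: 8×4079 − 162×204 = -416
Denominator: √[(27536 − 26244)(43840 − 41616)] = √[1292 × 2224] = 1695.1130
r = -416 / 1695.1130 ≈ -0.245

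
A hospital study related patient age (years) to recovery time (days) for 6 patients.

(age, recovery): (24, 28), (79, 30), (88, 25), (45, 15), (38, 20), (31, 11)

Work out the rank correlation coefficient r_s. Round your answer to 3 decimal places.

Rank age: 1, 5, 6, 4, 3, 2
Rank recovery: 5, 6, 4, 2, 3, 1
d = rank(age) − rank(recovery): -4, -1, 2, 2, 0, 1; Σd² = 26
ρ = 1 − 6Σd² / [n(n²−1)] = 1 − 6×26 / (6×35) = 1 − 156/210 ≈ 0.257

0.257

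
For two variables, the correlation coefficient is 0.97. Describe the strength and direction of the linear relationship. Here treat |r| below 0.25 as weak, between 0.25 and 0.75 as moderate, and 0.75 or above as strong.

strong positive

r = 0.97 > 0 so the relationship is positive.
|r| = 0.97, which falls in the strong range.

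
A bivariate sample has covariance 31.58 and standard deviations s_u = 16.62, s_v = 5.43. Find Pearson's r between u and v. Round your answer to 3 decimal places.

0.350

r = Cov(u,v) / (s_u · s_v) = 31.58 / (16.62 × 5.43)
  = 31.58 / 90.2466 ≈ 0.350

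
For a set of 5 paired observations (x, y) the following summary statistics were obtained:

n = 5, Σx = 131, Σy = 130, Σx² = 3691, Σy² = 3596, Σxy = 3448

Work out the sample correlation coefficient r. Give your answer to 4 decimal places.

0.1776

r = (nΣxy − ΣxΣy) / √[(nΣx² − (Σx)²)(nΣy² − (Σy)²)]
Numerator: 5×3448 − 131×130 = 210
Denominator: √[(18455 − 17161)(17980 − 16900)] = √[1294 × 1080] = 1182.1675
r = 210 / 1182.1675 ≈ 0.1776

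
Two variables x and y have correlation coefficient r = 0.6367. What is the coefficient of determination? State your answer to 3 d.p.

0.405

r² = (0.6367)² = 0.405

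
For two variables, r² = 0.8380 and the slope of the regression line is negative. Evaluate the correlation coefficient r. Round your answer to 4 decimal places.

-0.9154

|r| = √0.8380 = 0.9154
The association is negative, so r = −0.9154.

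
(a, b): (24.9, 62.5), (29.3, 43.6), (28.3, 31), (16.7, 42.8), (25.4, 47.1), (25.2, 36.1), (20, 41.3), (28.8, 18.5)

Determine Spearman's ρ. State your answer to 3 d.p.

-0.262

Rank a: 3, 8, 6, 1, 5, 4, 2, 7
Rank b: 8, 6, 2, 5, 7, 3, 4, 1
d = rank(a) − rank(b): -5, 2, 4, -4, -2, 1, -2, 6; Σd² = 106
ρ = 1 − 6Σd² / [n(n²−1)] = 1 − 6×106 / (8×63) = 1 − 636/504 ≈ -0.262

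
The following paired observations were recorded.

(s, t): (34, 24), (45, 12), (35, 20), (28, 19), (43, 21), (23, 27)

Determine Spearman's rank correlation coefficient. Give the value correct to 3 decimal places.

Rank s: 3, 6, 4, 2, 5, 1
Rank t: 5, 1, 3, 2, 4, 6
d = rank(s) − rank(t): -2, 5, 1, 0, 1, -5; Σd² = 56
ρ = 1 − 6Σd² / [n(n²−1)] = 1 − 6×56 / (6×35) = 1 − 336/210 ≈ -0.600

-0.600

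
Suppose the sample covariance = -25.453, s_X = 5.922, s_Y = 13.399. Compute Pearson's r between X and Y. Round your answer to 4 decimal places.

-0.3208

r = Cov(X,Y) / (s_X · s_Y) = -25.453 / (5.922 × 13.399)
  = -25.453 / 79.3489 ≈ -0.3208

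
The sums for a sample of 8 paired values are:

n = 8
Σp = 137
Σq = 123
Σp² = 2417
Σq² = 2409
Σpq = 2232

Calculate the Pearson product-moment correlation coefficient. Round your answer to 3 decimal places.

0.656

r = (nΣpq − ΣpΣq) / √[(nΣp² − (Σp)²)(nΣq² − (Σq)²)]
Numerator: 8×2232 − 137×123 = 1005
Denominator: √[(19336 − 18769)(19272 − 15129)] = √[567 × 4143] = 1532.6712
r = 1005 / 1532.6712 ≈ 0.656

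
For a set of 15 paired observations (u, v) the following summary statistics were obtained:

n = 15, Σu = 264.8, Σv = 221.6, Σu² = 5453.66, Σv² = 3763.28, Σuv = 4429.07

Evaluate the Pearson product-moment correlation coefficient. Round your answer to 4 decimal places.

r = (nΣuv − ΣuΣv) / √[(nΣu² − (Σu)²)(nΣv² − (Σv)²)]
Numerator: 15×4429.07 − 264.8×221.6 = 7756.37
Denominator: √[(81804.9 − 70119.04)(56449.2 − 49106.56)] = √[11685.86 × 7342.64] = 9263.1022
r = 7756.37 / 9263.1022 ≈ 0.8373

0.8373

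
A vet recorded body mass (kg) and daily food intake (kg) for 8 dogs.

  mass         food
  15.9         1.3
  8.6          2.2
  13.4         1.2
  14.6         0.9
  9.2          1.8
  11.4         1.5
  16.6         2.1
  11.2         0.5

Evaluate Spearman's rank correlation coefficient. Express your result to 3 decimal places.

Rank mass: 7, 1, 5, 6, 2, 4, 8, 3
Rank food: 4, 8, 3, 2, 6, 5, 7, 1
d = rank(mass) − rank(food): 3, -7, 2, 4, -4, -1, 1, 2; Σd² = 100
ρ = 1 − 6Σd² / [n(n²−1)] = 1 − 6×100 / (8×63) = 1 − 600/504 ≈ -0.190

-0.190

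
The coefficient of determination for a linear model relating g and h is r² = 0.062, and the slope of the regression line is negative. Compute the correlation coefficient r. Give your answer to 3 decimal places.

-0.249

|r| = √0.062 = 0.249
The association is negative, so r = −0.249.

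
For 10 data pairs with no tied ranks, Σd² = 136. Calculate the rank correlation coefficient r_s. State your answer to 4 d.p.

0.1758

ρ = 1 − 6Σd² / [n(n²−1)] = 1 − 6×136 / (10×99)
  = 1 − 816/990 = 1 − 0.82424 ≈ 0.1758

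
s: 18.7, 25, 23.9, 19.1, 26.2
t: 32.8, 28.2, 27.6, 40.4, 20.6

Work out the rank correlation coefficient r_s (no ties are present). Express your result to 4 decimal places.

Rank s: 1, 4, 3, 2, 5
Rank t: 4, 3, 2, 5, 1
d = rank(s) − rank(t): -3, 1, 1, -3, 4; Σd² = 36
ρ = 1 − 6Σd² / [n(n²−1)] = 1 − 6×36 / (5×24) = 1 − 216/120 ≈ -0.8000

-0.8000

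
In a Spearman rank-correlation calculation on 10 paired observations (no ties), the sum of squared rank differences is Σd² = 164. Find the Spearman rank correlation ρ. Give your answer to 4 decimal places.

ρ = 1 − 6Σd² / [n(n²−1)] = 1 − 6×164 / (10×99)
  = 1 − 984/990 = 1 − 0.99394 ≈ 0.0061

0.0061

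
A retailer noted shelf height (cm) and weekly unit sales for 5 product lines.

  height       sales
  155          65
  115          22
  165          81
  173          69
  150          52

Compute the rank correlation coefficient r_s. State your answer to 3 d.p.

0.900

Rank height: 3, 1, 4, 5, 2
Rank sales: 3, 1, 5, 4, 2
d = rank(height) − rank(sales): 0, 0, -1, 1, 0; Σd² = 2
ρ = 1 − 6Σd² / [n(n²−1)] = 1 − 6×2 / (5×24) = 1 − 12/120 ≈ 0.900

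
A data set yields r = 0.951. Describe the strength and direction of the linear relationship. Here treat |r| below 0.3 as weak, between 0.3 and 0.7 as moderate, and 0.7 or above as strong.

r = 0.951 > 0 so the relationship is positive.
|r| = 0.951, which falls in the strong range.

strong positive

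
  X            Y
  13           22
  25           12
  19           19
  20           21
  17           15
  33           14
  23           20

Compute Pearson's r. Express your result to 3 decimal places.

-0.615

n = 7, ΣX = 150, ΣY = 123, ΣX² = 3462, ΣY² = 2251, ΣXY = 2544
nΣXY − ΣXΣY = 17808 − 18450 = -642
nΣX² − (ΣX)² = 24234 − 22500 = 1734; nΣY² − (ΣY)² = 15757 − 15129 = 628
r = -642 / √(1734 × 628) = -642 / 1043.5286 ≈ -0.615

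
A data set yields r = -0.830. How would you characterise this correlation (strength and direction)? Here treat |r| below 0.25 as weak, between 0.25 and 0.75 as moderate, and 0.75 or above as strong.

strong negative

r = -0.830 < 0 so the relationship is negative.
|r| = 0.830, which falls in the strong range.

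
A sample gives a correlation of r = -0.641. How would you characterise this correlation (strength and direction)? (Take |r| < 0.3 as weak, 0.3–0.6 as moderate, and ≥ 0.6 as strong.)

strong negative

r = -0.641 < 0 so the relationship is negative.
|r| = 0.641, which falls in the strong range.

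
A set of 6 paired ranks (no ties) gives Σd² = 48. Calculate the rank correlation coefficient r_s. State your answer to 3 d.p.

-0.371

ρ = 1 − 6Σd² / [n(n²−1)] = 1 − 6×48 / (6×35)
  = 1 − 288/210 = 1 − 1.3714 ≈ -0.371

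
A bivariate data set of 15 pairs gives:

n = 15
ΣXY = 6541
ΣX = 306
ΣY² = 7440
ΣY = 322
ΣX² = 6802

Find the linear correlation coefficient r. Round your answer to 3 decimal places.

-0.051

r = (nΣXY − ΣXΣY) / √[(nΣX² − (ΣX)²)(nΣY² − (ΣY)²)]
Numerator: 15×6541 − 306×322 = -417
Denominator: √[(102030 − 93636)(111600 − 103684)] = √[8394 × 7916] = 8151.4970
r = -417 / 8151.4970 ≈ -0.051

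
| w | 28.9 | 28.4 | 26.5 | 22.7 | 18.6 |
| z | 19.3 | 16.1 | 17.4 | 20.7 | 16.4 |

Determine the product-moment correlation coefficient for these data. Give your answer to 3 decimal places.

n = 5, Σw = 125.1, Σz = 89.9, Σw² = 3205.27, Σz² = 1631.91, Σwz = 2251.04
nΣwz − ΣwΣz = 11255.2 − 11246.49 = 8.71
nΣw² − (Σw)² = 16026.35 − 15650.01 = 376.34; nΣz² − (Σz)² = 8159.55 − 8082.01 = 77.54
r = 8.71 / √(376.34 × 77.54) = 8.71 / 170.8257 ≈ 0.051

0.051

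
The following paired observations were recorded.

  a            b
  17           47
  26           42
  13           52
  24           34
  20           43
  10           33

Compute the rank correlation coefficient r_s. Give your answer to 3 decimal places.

Rank a: 3, 6, 2, 5, 4, 1
Rank b: 5, 3, 6, 2, 4, 1
d = rank(a) − rank(b): -2, 3, -4, 3, 0, 0; Σd² = 38
ρ = 1 − 6Σd² / [n(n²−1)] = 1 − 6×38 / (6×35) = 1 − 228/210 ≈ -0.086

-0.086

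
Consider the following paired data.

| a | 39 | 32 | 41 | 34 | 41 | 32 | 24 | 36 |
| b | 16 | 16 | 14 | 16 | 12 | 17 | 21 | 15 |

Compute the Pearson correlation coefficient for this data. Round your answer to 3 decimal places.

-0.918

n = 8, Σa = 279, Σb = 127, Σa² = 9959, Σb² = 2063, Σab = 4334
nΣab − ΣaΣb = 34672 − 35433 = -761
nΣa² − (Σa)² = 79672 − 77841 = 1831; nΣb² − (Σb)² = 16504 − 16129 = 375
r = -761 / √(1831 × 375) = -761 / 828.6284 ≈ -0.918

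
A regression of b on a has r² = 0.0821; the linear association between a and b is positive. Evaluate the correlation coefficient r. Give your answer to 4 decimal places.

0.2865

|r| = √0.0821 = 0.2865
The association is positive, so r = 0.2865.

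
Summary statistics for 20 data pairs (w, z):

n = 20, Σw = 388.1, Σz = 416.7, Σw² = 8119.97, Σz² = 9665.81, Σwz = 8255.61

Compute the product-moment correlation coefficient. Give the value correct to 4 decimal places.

0.2227

r = (nΣwz − ΣwΣz) / √[(nΣw² − (Σw)²)(nΣz² − (Σz)²)]
Numerator: 20×8255.61 − 388.1×416.7 = 3390.93
Denominator: √[(162399.4 − 150621.61)(193316.2 − 173638.89)] = √[11777.79 × 19677.31] = 15223.5090
r = 3390.93 / 15223.5090 ≈ 0.2227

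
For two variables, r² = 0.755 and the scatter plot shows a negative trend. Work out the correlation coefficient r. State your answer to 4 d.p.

|r| = √0.755 = 0.8689
The association is negative, so r = −0.8689.

-0.8689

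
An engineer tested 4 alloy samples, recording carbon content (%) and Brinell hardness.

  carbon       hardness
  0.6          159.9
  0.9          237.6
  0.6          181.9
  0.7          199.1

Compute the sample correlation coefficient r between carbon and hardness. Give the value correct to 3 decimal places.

0.958

n = 4, Σx = 2.8, Σy = 778.5, Σx² = 2.02, Σy² = 154750.19, Σxy = 558.29
nΣxy − ΣxΣy = 2233.16 − 2179.8 = 53.36
nΣx² − (Σx)² = 8.08 − 7.84 = 0.24; nΣy² − (Σy)² = 619000.76 − 606062.25 = 12938.51
r = 53.36 / √(0.24 × 12938.51) = 53.36 / 55.7247 ≈ 0.958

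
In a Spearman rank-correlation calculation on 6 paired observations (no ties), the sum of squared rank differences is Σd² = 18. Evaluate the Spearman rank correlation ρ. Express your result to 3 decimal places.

ρ = 1 − 6Σd² / [n(n²−1)] = 1 − 6×18 / (6×35)
  = 1 − 108/210 = 1 − 0.5143 ≈ 0.486

0.486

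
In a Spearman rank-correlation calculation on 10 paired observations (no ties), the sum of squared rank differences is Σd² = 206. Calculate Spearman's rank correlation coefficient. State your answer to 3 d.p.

ρ = 1 − 6Σd² / [n(n²−1)] = 1 − 6×206 / (10×99)
  = 1 − 1236/990 = 1 − 1.2485 ≈ -0.248

-0.248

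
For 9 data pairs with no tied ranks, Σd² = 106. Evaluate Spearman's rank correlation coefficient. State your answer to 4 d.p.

0.1167

ρ = 1 − 6Σd² / [n(n²−1)] = 1 − 6×106 / (9×80)
  = 1 − 636/720 = 1 − 0.88333 ≈ 0.1167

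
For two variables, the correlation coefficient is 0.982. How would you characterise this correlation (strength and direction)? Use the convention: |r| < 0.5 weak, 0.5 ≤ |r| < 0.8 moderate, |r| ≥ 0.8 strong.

r = 0.982 > 0 so the relationship is positive.
|r| = 0.982, which falls in the strong range.

strong positive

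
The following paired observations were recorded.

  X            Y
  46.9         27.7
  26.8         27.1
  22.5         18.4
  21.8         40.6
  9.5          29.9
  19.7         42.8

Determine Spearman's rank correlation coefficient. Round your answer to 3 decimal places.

-0.600

Rank X: 6, 5, 4, 3, 1, 2
Rank Y: 3, 2, 1, 5, 4, 6
d = rank(X) − rank(Y): 3, 3, 3, -2, -3, -4; Σd² = 56
ρ = 1 − 6Σd² / [n(n²−1)] = 1 − 6×56 / (6×35) = 1 − 336/210 ≈ -0.600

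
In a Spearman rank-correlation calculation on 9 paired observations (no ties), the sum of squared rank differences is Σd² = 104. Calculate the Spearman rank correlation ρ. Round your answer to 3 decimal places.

ρ = 1 − 6Σd² / [n(n²−1)] = 1 − 6×104 / (9×80)
  = 1 − 624/720 = 1 − 0.8667 ≈ 0.133

0.133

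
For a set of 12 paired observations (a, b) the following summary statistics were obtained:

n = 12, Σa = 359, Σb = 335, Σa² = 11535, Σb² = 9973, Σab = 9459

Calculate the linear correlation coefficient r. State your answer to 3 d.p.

r = (nΣab − ΣaΣb) / √[(nΣa² − (Σa)²)(nΣb² − (Σb)²)]
Numerator: 12×9459 − 359×335 = -6757
Denominator: √[(138420 − 128881)(119676 − 112225)] = √[9539 × 7451] = 8430.6043
r = -6757 / 8430.6043 ≈ -0.801

-0.801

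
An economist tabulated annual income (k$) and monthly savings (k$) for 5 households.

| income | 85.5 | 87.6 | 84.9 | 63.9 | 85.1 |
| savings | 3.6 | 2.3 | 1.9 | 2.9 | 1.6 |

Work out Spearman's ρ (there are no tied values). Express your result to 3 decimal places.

Rank income: 4, 5, 2, 1, 3
Rank savings: 5, 3, 2, 4, 1
d = rank(income) − rank(savings): -1, 2, 0, -3, 2; Σd² = 18
ρ = 1 − 6Σd² / [n(n²−1)] = 1 − 6×18 / (5×24) = 1 − 108/120 ≈ 0.100

0.100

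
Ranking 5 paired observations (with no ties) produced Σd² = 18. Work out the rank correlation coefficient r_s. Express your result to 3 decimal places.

ρ = 1 − 6Σd² / [n(n²−1)] = 1 − 6×18 / (5×24)
  = 1 − 108/120 = 1 − 0.9000 ≈ 0.100

0.100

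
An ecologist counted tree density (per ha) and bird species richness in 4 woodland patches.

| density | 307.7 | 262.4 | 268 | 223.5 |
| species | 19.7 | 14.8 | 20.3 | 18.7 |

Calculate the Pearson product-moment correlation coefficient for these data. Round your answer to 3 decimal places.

n = 4, Σx = 1061.6, Σy = 73.5, Σx² = 285309.3, Σy² = 1368.91, Σxy = 19565.06
nΣxy − ΣxΣy = 78260.24 − 78027.6 = 232.64
nΣx² − (Σx)² = 1141237.2 − 1126994.56 = 14242.64; nΣy² − (Σy)² = 5475.64 − 5402.25 = 73.39
r = 232.64 / √(14242.64 × 73.39) = 232.64 / 1022.3832 ≈ 0.228

0.228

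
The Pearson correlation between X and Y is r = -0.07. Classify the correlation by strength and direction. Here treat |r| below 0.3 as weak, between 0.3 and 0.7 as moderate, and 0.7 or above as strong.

weak negative

r = -0.07 < 0 so the relationship is negative.
|r| = 0.07, which falls in the weak range.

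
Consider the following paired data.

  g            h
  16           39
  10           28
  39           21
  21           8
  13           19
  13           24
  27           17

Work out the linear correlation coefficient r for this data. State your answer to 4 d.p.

-0.3192

n = 7, Σg = 139, Σh = 156, Σg² = 3385, Σh² = 4036, Σgh = 2909
nΣgh − ΣgΣh = 20363 − 21684 = -1321
nΣg² − (Σg)² = 23695 − 19321 = 4374; nΣh² − (Σh)² = 28252 − 24336 = 3916
r = -1321 / √(4374 × 3916) = -1321 / 4138.6694 ≈ -0.3192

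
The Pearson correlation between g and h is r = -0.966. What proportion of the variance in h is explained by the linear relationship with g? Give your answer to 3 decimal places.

0.933

r² = (-0.966)² = 0.933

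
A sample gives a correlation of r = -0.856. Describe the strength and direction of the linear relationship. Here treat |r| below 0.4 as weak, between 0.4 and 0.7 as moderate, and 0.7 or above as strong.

strong negative

r = -0.856 < 0 so the relationship is negative.
|r| = 0.856, which falls in the strong range.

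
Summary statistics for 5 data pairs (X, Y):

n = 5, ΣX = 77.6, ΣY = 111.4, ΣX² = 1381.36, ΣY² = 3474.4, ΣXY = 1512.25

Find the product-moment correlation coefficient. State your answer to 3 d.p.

-0.517

r = (nΣXY − ΣXΣY) / √[(nΣX² − (ΣX)²)(nΣY² − (ΣY)²)]
Numerator: 5×1512.25 − 77.6×111.4 = -1083.39
Denominator: √[(6906.8 − 6021.76)(17372 − 12409.96)] = √[885.04 × 4962.04] = 2095.6154
r = -1083.39 / 2095.6154 ≈ -0.517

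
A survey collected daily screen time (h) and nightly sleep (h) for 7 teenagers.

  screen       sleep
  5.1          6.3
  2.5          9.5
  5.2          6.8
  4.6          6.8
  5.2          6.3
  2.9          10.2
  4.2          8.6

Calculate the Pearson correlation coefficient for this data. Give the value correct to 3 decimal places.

-0.940

n = 7, Σx = 29.7, Σy = 54.5, Σx² = 133.55, Σy² = 440.11, Σxy = 220.98
nΣxy − ΣxΣy = 1546.86 − 1618.65 = -71.79
nΣx² − (Σx)² = 934.85 − 882.09 = 52.76; nΣy² − (Σy)² = 3080.77 − 2970.25 = 110.52
r = -71.79 / √(52.76 × 110.52) = -71.79 / 76.3612 ≈ -0.940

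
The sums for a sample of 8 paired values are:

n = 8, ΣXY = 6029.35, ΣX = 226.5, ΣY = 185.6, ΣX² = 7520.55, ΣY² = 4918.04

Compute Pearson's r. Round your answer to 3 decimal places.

r = (nΣXY − ΣXΣY) / √[(nΣX² − (ΣX)²)(nΣY² − (ΣY)²)]
Numerator: 8×6029.35 − 226.5×185.6 = 6196.4
Denominator: √[(60164.4 − 51302.25)(39344.32 − 34447.36)] = √[8862.15 × 4896.96] = 6587.6850
r = 6196.4 / 6587.6850 ≈ 0.941

0.941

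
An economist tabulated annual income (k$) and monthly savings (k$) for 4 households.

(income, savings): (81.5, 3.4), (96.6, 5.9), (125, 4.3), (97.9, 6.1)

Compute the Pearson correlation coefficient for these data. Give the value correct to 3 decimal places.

n = 4, Σx = 401, Σy = 19.7, Σx² = 41183.22, Σy² = 102.07, Σxy = 1981.73
nΣxy − ΣxΣy = 7926.92 − 7899.7 = 27.22
nΣx² − (Σx)² = 164732.88 − 160801 = 3931.88; nΣy² − (Σy)² = 408.28 − 388.09 = 20.19
r = 27.22 / √(3931.88 × 20.19) = 27.22 / 281.7528 ≈ 0.097

0.097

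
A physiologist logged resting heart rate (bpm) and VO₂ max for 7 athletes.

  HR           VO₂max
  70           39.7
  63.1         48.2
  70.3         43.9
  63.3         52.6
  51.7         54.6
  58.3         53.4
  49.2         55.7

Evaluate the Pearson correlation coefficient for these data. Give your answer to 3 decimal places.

-0.892

n = 7, Σx = 425.9, Σy = 348.1, Σx² = 26323.01, Σy² = 17528.51, Σxy = 20912.65
nΣxy − ΣxΣy = 146388.55 − 148255.79 = -1867.24
nΣx² − (Σx)² = 184261.07 − 181390.81 = 2870.26; nΣy² − (Σy)² = 122699.57 − 121173.61 = 1525.96
r = -1867.24 / √(2870.26 × 1525.96) = -1867.24 / 2092.8215 ≈ -0.892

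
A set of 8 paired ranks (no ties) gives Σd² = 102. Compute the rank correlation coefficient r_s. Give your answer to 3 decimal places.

ρ = 1 − 6Σd² / [n(n²−1)] = 1 − 6×102 / (8×63)
  = 1 − 612/504 = 1 − 1.2143 ≈ -0.214

-0.214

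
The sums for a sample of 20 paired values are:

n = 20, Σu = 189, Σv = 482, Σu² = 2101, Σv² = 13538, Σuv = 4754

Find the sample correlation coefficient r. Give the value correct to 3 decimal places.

0.256

r = (nΣuv − ΣuΣv) / √[(nΣu² − (Σu)²)(nΣv² − (Σv)²)]
Numerator: 20×4754 − 189×482 = 3982
Denominator: √[(42020 − 35721)(270760 − 232324)] = √[6299 × 38436] = 15559.8317
r = 3982 / 15559.8317 ≈ 0.256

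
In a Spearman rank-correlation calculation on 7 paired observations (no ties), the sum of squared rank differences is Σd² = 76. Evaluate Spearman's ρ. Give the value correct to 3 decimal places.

ρ = 1 − 6Σd² / [n(n²−1)] = 1 − 6×76 / (7×48)
  = 1 − 456/336 = 1 − 1.3571 ≈ -0.357

-0.357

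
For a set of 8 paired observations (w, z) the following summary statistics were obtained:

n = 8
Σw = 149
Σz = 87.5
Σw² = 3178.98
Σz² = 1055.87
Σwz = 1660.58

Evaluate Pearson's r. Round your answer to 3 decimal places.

0.155

r = (nΣwz − ΣwΣz) / √[(nΣw² − (Σw)²)(nΣz² − (Σz)²)]
Numerator: 8×1660.58 − 149×87.5 = 247.14
Denominator: √[(25431.84 − 22201)(8446.96 − 7656.25)] = √[3230.84 × 790.71] = 1598.3296
r = 247.14 / 1598.3296 ≈ 0.155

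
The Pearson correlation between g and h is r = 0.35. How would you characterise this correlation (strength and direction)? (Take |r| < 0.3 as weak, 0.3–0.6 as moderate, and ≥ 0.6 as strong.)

r = 0.35 > 0 so the relationship is positive.
|r| = 0.35, which falls in the moderate range.

moderate positive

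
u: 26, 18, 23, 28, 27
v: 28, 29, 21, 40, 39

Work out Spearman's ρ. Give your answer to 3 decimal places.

Rank u: 3, 1, 2, 5, 4
Rank v: 2, 3, 1, 5, 4
d = rank(u) − rank(v): 1, -2, 1, 0, 0; Σd² = 6
ρ = 1 − 6Σd² / [n(n²−1)] = 1 − 6×6 / (5×24) = 1 − 36/120 ≈ 0.700

0.700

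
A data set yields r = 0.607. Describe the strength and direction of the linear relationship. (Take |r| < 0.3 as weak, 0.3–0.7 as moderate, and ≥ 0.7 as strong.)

moderate positive

r = 0.607 > 0 so the relationship is positive.
|r| = 0.607, which falls in the moderate range.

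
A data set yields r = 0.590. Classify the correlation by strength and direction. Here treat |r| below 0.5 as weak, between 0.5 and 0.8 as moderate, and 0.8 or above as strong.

r = 0.590 > 0 so the relationship is positive.
|r| = 0.590, which falls in the moderate range.

moderate positive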